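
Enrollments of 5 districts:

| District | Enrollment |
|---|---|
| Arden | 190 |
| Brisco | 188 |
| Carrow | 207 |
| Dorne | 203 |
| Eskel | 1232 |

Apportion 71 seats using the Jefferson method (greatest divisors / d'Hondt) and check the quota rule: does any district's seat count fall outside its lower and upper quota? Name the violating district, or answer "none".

Standard quotas: Arden 6.678, Brisco 6.608, Carrow 7.276, Dorne 7.135, Eskel 43.303.
Jefferson allocation: Arden 6, Brisco 6, Carrow 7, Dorne 7, Eskel 45.
Eskel has quota 43.303 (lower 43, upper 44) but receives 45 — outside the quota interval.

Eskel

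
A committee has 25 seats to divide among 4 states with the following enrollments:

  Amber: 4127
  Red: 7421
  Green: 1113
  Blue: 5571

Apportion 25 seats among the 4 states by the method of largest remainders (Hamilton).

Amber: 6, Red: 10, Green: 1, Blue: 8

The standard divisor is 18232/25 ≈ 729.28.
Standard quotas: Amber 5.6590, Red 10.1758, Green 1.5262, Blue 7.6390.
Lower quotas: Amber 5, Red 10, Green 1, Blue 7 (sum 23, leaving 2 seats).
Remainders in descending order: Amber 0.6590, Blue 0.6390, Green 0.5262, Red 0.1758.
The surplus seats go to Amber, Blue.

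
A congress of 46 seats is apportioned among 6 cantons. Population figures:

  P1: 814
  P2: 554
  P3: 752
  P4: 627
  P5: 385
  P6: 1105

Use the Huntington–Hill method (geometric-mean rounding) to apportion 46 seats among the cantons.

With divisor 92: modified quotas P1 8.848, P2 6.022, P3 8.174, P4 6.815, P5 4.185, P6 12.011.
Geometric-mean thresholds: P1 √(8·9)=8.485, P2 √(6·7)=6.481, P3 √(8·9)=8.485, P4 √(6·7)=6.481, P5 √(4·5)=4.472, P6 √(12·13)=12.490.
Each quota rounded against its threshold gives P1 9, P2 6, P3 8, P4 7, P5 4, P6 12 (total 46).

P1 9, P2 6, P3 8, P4 7, P5 4, P6 12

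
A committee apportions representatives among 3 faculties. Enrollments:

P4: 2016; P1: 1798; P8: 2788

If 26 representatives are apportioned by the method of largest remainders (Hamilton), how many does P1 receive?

The standard divisor is 6602/26 ≈ 253.923.
Standard quotas: P4 7.939, P1 7.081, P8 10.980.
Lower quotas: P4 7, P1 7, P8 10 (sum 24, leaving 2 seats).
Remainders in descending order: P8 0.980, P4 0.939, P1 0.081.
The surplus seats go to P8, P4.
P1 receives 7.

7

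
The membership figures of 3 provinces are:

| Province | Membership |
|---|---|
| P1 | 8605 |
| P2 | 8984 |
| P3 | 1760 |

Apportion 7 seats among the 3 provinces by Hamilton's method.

Standard divisor: 19349 ÷ 7 ≈ 2764.143.
Standard quotas: P1 3.1131, P2 3.2502, P3 0.6367.
Lower quotas: P1 3, P2 3, P3 0 (sum 6, leaving 1 seat).
Remainders in descending order: P3 0.6367, P2 0.2502, P1 0.1131.
The surplus seat goes to P3.

P1 3, P2 3, P3 1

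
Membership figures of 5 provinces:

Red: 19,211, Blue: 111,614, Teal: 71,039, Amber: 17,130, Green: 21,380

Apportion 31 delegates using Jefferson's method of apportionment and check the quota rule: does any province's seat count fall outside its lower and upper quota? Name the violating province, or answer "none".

none

Standard quotas: Red 2.478, Blue 14.394, Teal 9.162, Amber 2.209, Green 2.757.
Jefferson allocation: Red 2, Blue 15, Teal 9, Amber 2, Green 3.
Every allocation lies between the lower and upper quota.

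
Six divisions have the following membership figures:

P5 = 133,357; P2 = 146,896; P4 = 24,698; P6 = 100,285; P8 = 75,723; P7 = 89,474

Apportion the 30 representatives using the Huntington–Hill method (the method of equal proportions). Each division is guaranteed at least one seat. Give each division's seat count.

With divisor 18970: modified quotas P5 7.030, P2 7.744, P4 1.302, P6 5.287, P8 3.992, P7 4.717.
Geometric-mean thresholds: P5 √(7·8)=7.483, P2 √(7·8)=7.483, P4 √(1·2)=1.414, P6 √(5·6)=5.477, P8 √(3·4)=3.464, P7 √(4·5)=4.472.
Each quota rounded against its threshold gives P5 7, P2 8, P4 1, P6 5, P8 4, P7 5 (total 30).

P5 7; P2 8; P4 1; P6 5; P8 4; P7 5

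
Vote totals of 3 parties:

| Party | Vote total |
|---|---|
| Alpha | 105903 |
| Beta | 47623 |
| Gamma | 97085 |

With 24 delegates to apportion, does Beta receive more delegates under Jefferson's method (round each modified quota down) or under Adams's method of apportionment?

Jefferson: Alpha 10, Beta 4, Gamma 10.
Adams: Alpha 10, Beta 5, Gamma 9.
Beta gets 4 under Jefferson and 5 under Adams.

Adams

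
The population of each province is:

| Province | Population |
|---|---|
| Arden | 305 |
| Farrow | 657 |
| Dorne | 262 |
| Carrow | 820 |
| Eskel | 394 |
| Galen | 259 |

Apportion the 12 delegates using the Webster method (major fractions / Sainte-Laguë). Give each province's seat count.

Arden: 1, Farrow: 3, Dorne: 1, Carrow: 4, Eskel: 2, Galen: 1

Standard divisor 2697/12 ≈ 224.75; standard quotas: Arden 1.357, Farrow 2.923, Dorne 1.166, Carrow 3.648, Eskel 1.753, Galen 1.152.
Rounding to the nearest integer gives Arden 1, Farrow 3, Dorne 1, Carrow 4, Eskel 2, Galen 1 — total 12, matching the house size, so no adjustment is needed.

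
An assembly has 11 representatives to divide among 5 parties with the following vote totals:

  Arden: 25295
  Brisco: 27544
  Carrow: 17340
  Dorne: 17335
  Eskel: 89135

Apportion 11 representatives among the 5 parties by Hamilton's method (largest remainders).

The standard divisor is 176649/11 = 16059.
Standard quotas: Arden 1.5751, Brisco 1.7152, Carrow 1.0798, Dorne 1.0795, Eskel 5.5505.
Lower quotas: Arden 1, Brisco 1, Carrow 1, Dorne 1, Eskel 5 (sum 9, leaving 2 seats).
Remainders in descending order: Brisco 0.7152, Arden 0.5751, Eskel 0.5505, Carrow 0.0798, Dorne 0.0795.
Largest remainders: Brisco, Arden receive the extra seats.

Arden 2; Brisco 2; Carrow 1; Dorne 1; Eskel 5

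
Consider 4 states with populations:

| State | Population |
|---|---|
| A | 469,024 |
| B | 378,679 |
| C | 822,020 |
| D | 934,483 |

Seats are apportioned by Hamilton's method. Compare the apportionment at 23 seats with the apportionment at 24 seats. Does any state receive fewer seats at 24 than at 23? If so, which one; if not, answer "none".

B

At 23 seats: A 4, B 4, C 7, D 8.
At 24 seats: A 4, B 3, C 8, D 9.
B drops from 4 to 3.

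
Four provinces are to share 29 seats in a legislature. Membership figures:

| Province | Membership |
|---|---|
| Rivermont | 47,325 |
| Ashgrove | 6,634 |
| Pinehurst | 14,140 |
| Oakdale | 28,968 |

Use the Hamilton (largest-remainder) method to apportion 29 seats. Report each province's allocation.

Total 97067; standard divisor 97067/29 ≈ 3347.138.
Standard quotas: Rivermont 14.1389, Ashgrove 1.9820, Pinehurst 4.2245, Oakdale 8.6546.
Lower quotas: Rivermont 14, Ashgrove 1, Pinehurst 4, Oakdale 8 (sum 27, leaving 2 seats).
Remainders in descending order: Ashgrove 0.9820, Oakdale 0.6546, Pinehurst 0.2245, Rivermont 0.1389.
Largest remainders: Ashgrove, Oakdale receive the extra seats.

Rivermont 14, Ashgrove 2, Pinehurst 4, Oakdale 9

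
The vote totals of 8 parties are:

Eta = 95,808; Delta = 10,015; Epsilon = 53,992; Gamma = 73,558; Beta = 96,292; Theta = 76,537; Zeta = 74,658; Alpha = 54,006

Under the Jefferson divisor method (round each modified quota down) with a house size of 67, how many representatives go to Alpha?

Standard divisor 534866/67 ≈ 7983.075; standard quotas: Eta 12.001, Delta 1.255, Epsilon 6.763, Gamma 9.214, Beta 12.062, Theta 9.587, Zeta 9.352, Alpha 6.765.
Rounding down gives 12, 1, 6, 9, 12, 9, 9, 6 = 64 seats, so the divisor must be adjusted.
With modified divisor 7600: modified quotas Eta 12.606, Delta 1.318, Epsilon 7.104, Gamma 9.679, Beta 12.670, Theta 10.071, Zeta 9.823, Alpha 7.106.
Rounding down: Eta 12, Delta 1, Epsilon 7, Gamma 9, Beta 12, Theta 10, Zeta 9, Alpha 7 (total 67).
Alpha receives 7.

7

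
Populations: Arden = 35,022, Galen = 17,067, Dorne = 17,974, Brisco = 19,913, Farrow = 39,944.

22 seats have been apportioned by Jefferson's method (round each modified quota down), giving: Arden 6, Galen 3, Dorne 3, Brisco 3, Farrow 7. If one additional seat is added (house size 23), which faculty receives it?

Arden

Priority for the next seat is population ÷ (current seats + 1).
Priorities: Arden 5003.143, Galen 4266.750, Dorne 4493.500, Brisco 4978.250, Farrow 4993.000.
Highest priority: Arden.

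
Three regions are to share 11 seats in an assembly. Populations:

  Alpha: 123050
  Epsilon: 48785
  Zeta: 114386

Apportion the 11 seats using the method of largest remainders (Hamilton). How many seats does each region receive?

Alpha=5, Epsilon=2, Zeta=4

The standard divisor is 286221/11 ≈ 26020.091.
Standard quotas: Alpha 4.7290, Epsilon 1.8749, Zeta 4.3961.
Lower quotas: Alpha 4, Epsilon 1, Zeta 4 (sum 9, leaving 2 seats).
Remainders in descending order: Epsilon 0.8749, Alpha 0.7290, Zeta 0.3961.
The surplus seats go to Epsilon, Alpha.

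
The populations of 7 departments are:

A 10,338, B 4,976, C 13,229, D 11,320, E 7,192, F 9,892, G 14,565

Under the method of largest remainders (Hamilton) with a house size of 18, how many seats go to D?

3

The standard divisor is 71512/18 ≈ 3972.889.
Standard quotas: A 2.6021, B 1.2525, C 3.3298, D 2.8493, E 1.8103, F 2.4899, G 3.6661.
Lower quotas: A 2, B 1, C 3, D 2, E 1, F 2, G 3 (sum 14, leaving 4 seats).
Remainders in descending order: D 0.8493, E 0.8103, G 0.6661, A 0.6021, F 0.4899, C 0.3298, B 0.2525.
The surplus seats go to D, E, G, A.
D receives 3.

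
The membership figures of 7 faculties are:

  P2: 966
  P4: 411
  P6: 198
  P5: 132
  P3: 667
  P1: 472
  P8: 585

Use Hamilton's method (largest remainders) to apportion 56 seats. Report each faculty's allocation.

P2 16, P4 7, P6 3, P5 2, P3 11, P1 8, P8 9

Total 3431; standard divisor 3431/56 ≈ 61.268.
Standard quotas: P2 15.767, P4 6.708, P6 3.232, P5 2.154, P3 10.887, P1 7.704, P8 9.548.
Lower quotas: P2 15, P4 6, P6 3, P5 2, P3 10, P1 7, P8 9 (sum 52, leaving 4 seats).
Remainders in descending order: P3 0.887, P2 0.767, P4 0.708, P1 0.704, P8 0.548, P6 0.232, P5 0.154.
Largest remainders: P3, P2, P4, P1 receive the extra seats.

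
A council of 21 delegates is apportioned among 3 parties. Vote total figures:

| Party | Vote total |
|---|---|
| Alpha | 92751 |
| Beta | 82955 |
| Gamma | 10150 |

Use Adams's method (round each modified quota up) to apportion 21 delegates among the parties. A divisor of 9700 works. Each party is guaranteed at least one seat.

With modified divisor 9700: modified quotas Alpha 9.562, Beta 8.552, Gamma 1.046.
Rounding up: Alpha 10, Beta 9, Gamma 2 (total 21).

Alpha=10, Beta=9, Gamma=2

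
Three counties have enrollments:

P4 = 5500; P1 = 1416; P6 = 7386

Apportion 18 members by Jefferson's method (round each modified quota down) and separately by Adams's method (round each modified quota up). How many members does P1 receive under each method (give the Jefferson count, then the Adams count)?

Jefferson: P4 7, P1 1, P6 10.
Adams: P4 7, P1 2, P6 9.
P1 gets 1 under Jefferson and 2 under Adams.

1 and 2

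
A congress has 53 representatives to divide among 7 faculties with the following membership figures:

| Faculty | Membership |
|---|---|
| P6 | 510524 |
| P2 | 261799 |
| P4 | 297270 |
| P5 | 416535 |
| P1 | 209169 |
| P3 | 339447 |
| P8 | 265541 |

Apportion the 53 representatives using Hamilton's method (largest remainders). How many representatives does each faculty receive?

Standard divisor: 2300285 ÷ 53 ≈ 43401.604.
Standard quotas: P6 11.7628, P2 6.0320, P4 6.8493, P5 9.5972, P1 4.8194, P3 7.8211, P8 6.1182.
Lower quotas: P6 11, P2 6, P4 6, P5 9, P1 4, P3 7, P8 6 (sum 49, leaving 4 seats).
Remainders in descending order: P4 0.8493, P3 0.8211, P1 0.8194, P6 0.7628, P5 0.5972, P8 0.1182, P2 0.0320.
Largest remainders: P4, P3, P1, P6 receive the extra seats.

P6: 12, P2: 6, P4: 7, P5: 9, P1: 5, P3: 8, P8: 6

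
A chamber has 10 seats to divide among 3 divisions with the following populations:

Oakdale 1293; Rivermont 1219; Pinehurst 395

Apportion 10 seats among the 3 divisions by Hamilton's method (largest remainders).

Oakdale=5; Rivermont=4; Pinehurst=1

The standard divisor is 2907/10 ≈ 290.7.
Standard quotas: Oakdale 4.448, Rivermont 4.193, Pinehurst 1.359.
Lower quotas: Oakdale 4, Rivermont 4, Pinehurst 1 (sum 9, leaving 1 seat).
Remainders in descending order: Oakdale 0.448, Pinehurst 0.359, Rivermont 0.193.
The surplus seat goes to Oakdale.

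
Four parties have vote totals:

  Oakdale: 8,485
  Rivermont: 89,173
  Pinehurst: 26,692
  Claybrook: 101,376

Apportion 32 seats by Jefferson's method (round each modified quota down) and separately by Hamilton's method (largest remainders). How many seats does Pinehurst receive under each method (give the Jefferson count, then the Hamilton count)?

3 and 4

Jefferson: Oakdale 1, Rivermont 13, Pinehurst 3, Claybrook 15.
Hamilton: Oakdale 1, Rivermont 13, Pinehurst 4, Claybrook 14.
Pinehurst gets 3 under Jefferson and 4 under Hamilton.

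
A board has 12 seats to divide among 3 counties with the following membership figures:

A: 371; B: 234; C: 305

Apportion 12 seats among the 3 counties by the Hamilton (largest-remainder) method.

A=5, B=3, C=4

Standard divisor: 910 ÷ 12 ≈ 75.833.
Standard quotas: A 4.892, B 3.086, C 4.022.
Lower quotas: A 4, B 3, C 4 (sum 11, leaving 1 seat).
Remainders in descending order: A 0.892, B 0.086, C 0.022.
The surplus seat goes to A.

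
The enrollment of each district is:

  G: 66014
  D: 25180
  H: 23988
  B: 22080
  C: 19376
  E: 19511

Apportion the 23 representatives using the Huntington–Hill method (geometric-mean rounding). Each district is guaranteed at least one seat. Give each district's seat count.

G 8, D 3, H 3, B 3, C 3, E 3

With divisor 7845: modified quotas G 8.415, D 3.210, H 3.058, B 2.815, C 2.470, E 2.487.
Geometric-mean thresholds: G √(8·9)=8.485, D √(3·4)=3.464, H √(3·4)=3.464, B √(2·3)=2.449, C √(2·3)=2.449, E √(2·3)=2.449.
Each quota rounded against its threshold gives G 8, D 3, H 3, B 3, C 3, E 3 (total 23).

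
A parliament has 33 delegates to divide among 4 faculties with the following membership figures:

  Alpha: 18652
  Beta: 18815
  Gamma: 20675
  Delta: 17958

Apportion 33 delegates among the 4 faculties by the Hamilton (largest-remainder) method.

The standard divisor is 76100/33 ≈ 2306.061.
Standard quotas: Alpha 8.0883, Beta 8.1589, Gamma 8.9655, Delta 7.7873.
Lower quotas: Alpha 8, Beta 8, Gamma 8, Delta 7 (sum 31, leaving 2 seats).
Remainders in descending order: Gamma 0.9655, Delta 0.7873, Beta 0.1589, Alpha 0.0883.
Largest remainders: Gamma, Delta receive the extra seats.

Alpha=8, Beta=8, Gamma=9, Delta=8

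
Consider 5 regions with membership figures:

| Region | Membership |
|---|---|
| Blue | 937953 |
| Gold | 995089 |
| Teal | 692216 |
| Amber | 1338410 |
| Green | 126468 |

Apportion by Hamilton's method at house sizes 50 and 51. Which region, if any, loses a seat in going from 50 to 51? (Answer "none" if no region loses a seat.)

At 50 seats: Blue 12, Gold 12, Teal 8, Amber 16, Green 2.
At 51 seats: Blue 12, Gold 12, Teal 9, Amber 17, Green 1.
Green drops from 2 to 1.

Green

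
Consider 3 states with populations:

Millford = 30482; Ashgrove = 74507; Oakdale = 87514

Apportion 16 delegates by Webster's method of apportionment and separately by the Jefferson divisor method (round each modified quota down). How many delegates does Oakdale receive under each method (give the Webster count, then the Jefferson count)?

7 and 8

Webster: Millford 3, Ashgrove 6, Oakdale 7.
Jefferson: Millford 2, Ashgrove 6, Oakdale 8.
Oakdale gets 7 under Webster and 8 under Jefferson.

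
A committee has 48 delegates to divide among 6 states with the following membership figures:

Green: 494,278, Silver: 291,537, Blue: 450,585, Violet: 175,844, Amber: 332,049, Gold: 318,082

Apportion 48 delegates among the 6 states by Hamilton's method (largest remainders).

Green 12, Silver 7, Blue 10, Violet 4, Amber 8, Gold 7

Total 2062375; standard divisor 2062375/48 ≈ 42966.146.
Standard quotas: Green 11.5039, Silver 6.7853, Blue 10.4870, Violet 4.0926, Amber 7.7282, Gold 7.4031.
Lower quotas: Green 11, Silver 6, Blue 10, Violet 4, Amber 7, Gold 7 (sum 45, leaving 3 seats).
Remainders in descending order: Silver 0.7853, Amber 0.7282, Green 0.5039, Blue 0.4870, Gold 0.4031, Violet 0.0926.
Largest remainders: Silver, Amber, Green receive the extra seats.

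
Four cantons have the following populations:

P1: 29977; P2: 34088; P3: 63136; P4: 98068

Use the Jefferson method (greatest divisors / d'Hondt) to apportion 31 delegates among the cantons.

P1 4; P2 4; P3 9; P4 14

Standard divisor 225269/31 ≈ 7266.742; standard quotas: P1 4.125, P2 4.691, P3 8.688, P4 13.495.
Rounding down gives 4, 4, 8, 13 = 29 seats, so the divisor must be adjusted.
With modified divisor 6900: modified quotas P1 4.344, P2 4.940, P3 9.150, P4 14.213.
Rounding down: P1 4, P2 4, P3 9, P4 14 (total 31).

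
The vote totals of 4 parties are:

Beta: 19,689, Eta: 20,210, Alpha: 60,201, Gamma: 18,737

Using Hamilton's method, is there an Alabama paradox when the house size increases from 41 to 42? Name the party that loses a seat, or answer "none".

At 41 seats: Beta 7, Eta 7, Alpha 21, Gamma 6.
At 42 seats: Beta 7, Eta 7, Alpha 21, Gamma 7.
No party's allocation decreased.

none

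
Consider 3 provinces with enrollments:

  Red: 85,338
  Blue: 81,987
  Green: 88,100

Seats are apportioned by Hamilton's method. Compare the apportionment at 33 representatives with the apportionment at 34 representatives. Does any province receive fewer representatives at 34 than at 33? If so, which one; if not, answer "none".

none

At 33 seats: Red 11, Blue 11, Green 11.
At 34 seats: Red 11, Blue 11, Green 12.
No province's allocation decreased.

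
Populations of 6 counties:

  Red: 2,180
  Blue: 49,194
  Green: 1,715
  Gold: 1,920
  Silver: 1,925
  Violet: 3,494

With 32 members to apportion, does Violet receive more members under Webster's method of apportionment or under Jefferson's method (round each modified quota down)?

Webster

Webster: Red 1, Blue 26, Green 1, Gold 1, Silver 1, Violet 2.
Jefferson: Red 1, Blue 28, Green 0, Gold 1, Silver 1, Violet 1.
Violet gets 2 under Webster and 1 under Jefferson.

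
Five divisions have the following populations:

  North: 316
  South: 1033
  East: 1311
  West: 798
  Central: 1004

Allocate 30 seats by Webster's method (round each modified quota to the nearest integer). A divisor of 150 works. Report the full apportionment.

North: 2; South: 7; East: 9; West: 5; Central: 7

With modified divisor 150: modified quotas North 2.107, South 6.887, East 8.740, West 5.320, Central 6.693.
Rounding to the nearest integer: North 2, South 7, East 9, West 5, Central 7 (total 30).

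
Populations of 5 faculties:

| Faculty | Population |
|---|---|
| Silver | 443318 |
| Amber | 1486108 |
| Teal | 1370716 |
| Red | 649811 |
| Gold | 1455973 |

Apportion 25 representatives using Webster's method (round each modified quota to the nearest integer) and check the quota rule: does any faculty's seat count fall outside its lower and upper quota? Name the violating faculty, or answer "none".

none

Standard quotas: Silver 2.050, Amber 6.873, Teal 6.339, Red 3.005, Gold 6.733.
Webster allocation: Silver 2, Amber 7, Teal 6, Red 3, Gold 7.
Every allocation lies between the lower and upper quota.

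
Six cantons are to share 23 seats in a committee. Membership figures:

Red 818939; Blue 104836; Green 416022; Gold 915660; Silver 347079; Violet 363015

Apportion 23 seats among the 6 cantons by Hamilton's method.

Red=6, Blue=1, Green=3, Gold=7, Silver=3, Violet=3

The standard divisor is 2965551/23 = 128937.
Standard quotas: Red 6.3515, Blue 0.8131, Green 3.2266, Gold 7.1016, Silver 2.6918, Violet 2.8154.
Lower quotas: Red 6, Blue 0, Green 3, Gold 7, Silver 2, Violet 2 (sum 20, leaving 3 seats).
Remainders in descending order: Violet 0.8154, Blue 0.8131, Silver 0.6918, Red 0.3515, Green 0.2266, Gold 0.1016.
Largest remainders: Violet, Blue, Silver receive the extra seats.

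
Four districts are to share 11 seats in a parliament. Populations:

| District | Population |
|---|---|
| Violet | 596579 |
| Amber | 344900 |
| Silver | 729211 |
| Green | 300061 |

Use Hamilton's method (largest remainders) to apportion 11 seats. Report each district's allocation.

The standard divisor is 1970751/11 ≈ 179159.182.
Standard quotas: Violet 3.3299, Amber 1.9251, Silver 4.0702, Green 1.6748.
Lower quotas: Violet 3, Amber 1, Silver 4, Green 1 (sum 9, leaving 2 seats).
Remainders in descending order: Amber 0.9251, Green 0.6748, Violet 0.3299, Silver 0.0702.
The surplus seats go to Amber, Green.

Violet: 3, Amber: 2, Silver: 4, Green: 2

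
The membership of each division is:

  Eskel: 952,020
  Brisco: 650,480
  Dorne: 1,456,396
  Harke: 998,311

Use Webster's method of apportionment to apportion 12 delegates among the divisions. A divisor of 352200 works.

With modified divisor 352200: modified quotas Eskel 2.703, Brisco 1.847, Dorne 4.135, Harke 2.835.
Rounding to the nearest integer: Eskel 3, Brisco 2, Dorne 4, Harke 3 (total 12).

Eskel=3, Brisco=2, Dorne=4, Harke=3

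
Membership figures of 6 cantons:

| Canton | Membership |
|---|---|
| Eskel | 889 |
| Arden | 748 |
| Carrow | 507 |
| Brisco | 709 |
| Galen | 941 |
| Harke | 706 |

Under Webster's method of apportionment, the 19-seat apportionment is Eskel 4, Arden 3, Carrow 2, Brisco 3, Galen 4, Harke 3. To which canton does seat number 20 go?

Arden

Priority for the next seat is population ÷ (current seats + 0.5).
Priorities: Eskel 197.556, Arden 213.714, Carrow 202.800, Brisco 202.571, Galen 209.111, Harke 201.714.
Highest priority: Arden.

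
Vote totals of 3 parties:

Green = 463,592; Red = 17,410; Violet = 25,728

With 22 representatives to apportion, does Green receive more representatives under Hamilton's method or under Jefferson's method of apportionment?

Jefferson

Hamilton: Green 20, Red 1, Violet 1.
Jefferson: Green 21, Red 0, Violet 1.
Green gets 20 under Hamilton and 21 under Jefferson.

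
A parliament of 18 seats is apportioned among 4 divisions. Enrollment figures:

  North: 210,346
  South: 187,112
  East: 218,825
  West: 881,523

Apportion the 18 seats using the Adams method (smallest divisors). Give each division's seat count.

North=3, South=2, East=3, West=10

Standard divisor 1497806/18 ≈ 83211.444; standard quotas: North 2.528, South 2.249, East 2.630, West 10.594.
Rounding up gives 3, 3, 3, 11 = 20 seats, so the divisor must be adjusted.
With modified divisor 95800: modified quotas North 2.196, South 1.953, East 2.284, West 9.202.
Rounding up: North 3, South 2, East 3, West 10 (total 18).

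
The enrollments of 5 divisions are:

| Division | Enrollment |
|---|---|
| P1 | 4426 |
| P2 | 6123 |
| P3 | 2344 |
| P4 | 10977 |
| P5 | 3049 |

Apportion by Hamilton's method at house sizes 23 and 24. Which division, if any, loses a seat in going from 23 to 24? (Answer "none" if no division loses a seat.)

none

At 23 seats: P1 4, P2 5, P3 2, P4 9, P5 3.
At 24 seats: P1 4, P2 5, P3 2, P4 10, P5 3.
No division's allocation decreased.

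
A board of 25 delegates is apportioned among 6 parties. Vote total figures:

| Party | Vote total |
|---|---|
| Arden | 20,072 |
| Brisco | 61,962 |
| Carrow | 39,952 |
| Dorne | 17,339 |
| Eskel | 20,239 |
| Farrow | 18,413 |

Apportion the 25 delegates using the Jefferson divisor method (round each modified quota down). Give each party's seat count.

Arden=3, Brisco=9, Carrow=6, Dorne=2, Eskel=3, Farrow=2

Standard divisor 177977/25 ≈ 7119.08; standard quotas: Arden 2.819, Brisco 8.704, Carrow 5.612, Dorne 2.436, Eskel 2.843, Farrow 2.586.
Rounding down gives 2, 8, 5, 2, 2, 2 = 21 seats, so the divisor must be adjusted.
With modified divisor 6400: modified quotas Arden 3.136, Brisco 9.682, Carrow 6.242, Dorne 2.709, Eskel 3.162, Farrow 2.877.
Rounding down: Arden 3, Brisco 9, Carrow 6, Dorne 2, Eskel 3, Farrow 2 (total 25).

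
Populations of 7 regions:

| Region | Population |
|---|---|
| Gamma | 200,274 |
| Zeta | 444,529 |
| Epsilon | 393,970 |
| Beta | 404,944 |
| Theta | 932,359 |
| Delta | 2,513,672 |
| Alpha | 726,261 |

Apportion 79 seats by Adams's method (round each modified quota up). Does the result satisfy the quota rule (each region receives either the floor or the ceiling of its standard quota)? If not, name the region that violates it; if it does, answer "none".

Standard quotas: Gamma 2.817, Zeta 6.253, Epsilon 5.542, Beta 5.696, Theta 13.115, Delta 35.360, Alpha 10.216.
Adams allocation: Gamma 3, Zeta 7, Epsilon 6, Beta 6, Theta 13, Delta 34, Alpha 10.
Delta has quota 35.360 (lower 35, upper 36) but receives 34 — outside the quota interval.

Delta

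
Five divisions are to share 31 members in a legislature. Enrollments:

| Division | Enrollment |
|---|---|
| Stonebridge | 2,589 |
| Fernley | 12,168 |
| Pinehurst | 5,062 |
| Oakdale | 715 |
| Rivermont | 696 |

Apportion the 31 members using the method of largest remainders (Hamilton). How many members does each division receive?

Total 21230; standard divisor 21230/31 ≈ 684.839.
Standard quotas: Stonebridge 3.7805, Fernley 17.7677, Pinehurst 7.3915, Oakdale 1.0440, Rivermont 1.0163.
Lower quotas: Stonebridge 3, Fernley 17, Pinehurst 7, Oakdale 1, Rivermont 1 (sum 29, leaving 2 seats).
Remainders in descending order: Stonebridge 0.7805, Fernley 0.7677, Pinehurst 0.3915, Oakdale 0.0440, Rivermont 0.0163.
Largest remainders: Stonebridge, Fernley receive the extra seats.

Stonebridge=4, Fernley=18, Pinehurst=7, Oakdale=1, Rivermont=1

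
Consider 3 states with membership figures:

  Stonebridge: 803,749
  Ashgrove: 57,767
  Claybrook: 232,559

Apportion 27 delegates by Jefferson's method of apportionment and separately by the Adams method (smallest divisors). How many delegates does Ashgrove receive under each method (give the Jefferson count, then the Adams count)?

1 and 2

Jefferson: Stonebridge 20, Ashgrove 1, Claybrook 6.
Adams: Stonebridge 19, Ashgrove 2, Claybrook 6.
Ashgrove gets 1 under Jefferson and 2 under Adams.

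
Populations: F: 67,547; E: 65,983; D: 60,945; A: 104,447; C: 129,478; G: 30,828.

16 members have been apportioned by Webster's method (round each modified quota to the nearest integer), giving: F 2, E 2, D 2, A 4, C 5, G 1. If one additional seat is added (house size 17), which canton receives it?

Priority for the next seat is population ÷ (current seats + 0.5).
Priorities: F 27018.800, E 26393.200, D 24378.000, A 23210.444, C 23541.455, G 20552.000.
Highest priority: F.

F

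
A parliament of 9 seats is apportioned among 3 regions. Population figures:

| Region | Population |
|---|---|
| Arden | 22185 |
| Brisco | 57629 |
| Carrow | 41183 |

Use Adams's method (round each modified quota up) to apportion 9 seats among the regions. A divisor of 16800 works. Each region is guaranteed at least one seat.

Arden=2, Brisco=4, Carrow=3

With modified divisor 16800: modified quotas Arden 1.321, Brisco 3.430, Carrow 2.451.
Rounding up: Arden 2, Brisco 4, Carrow 3 (total 9).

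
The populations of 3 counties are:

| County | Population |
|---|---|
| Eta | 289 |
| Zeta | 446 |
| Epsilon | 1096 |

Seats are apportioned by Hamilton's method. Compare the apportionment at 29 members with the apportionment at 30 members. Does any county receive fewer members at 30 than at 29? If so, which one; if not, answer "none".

none

At 29 seats: Eta 5, Zeta 7, Epsilon 17.
At 30 seats: Eta 5, Zeta 7, Epsilon 18.
No county's allocation decreased.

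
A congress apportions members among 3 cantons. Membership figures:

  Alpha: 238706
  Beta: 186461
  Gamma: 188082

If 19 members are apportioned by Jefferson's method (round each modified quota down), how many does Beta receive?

6

Standard divisor 613249/19 ≈ 32276.263; standard quotas: Alpha 7.396, Beta 5.777, Gamma 5.827.
Rounding down gives 7, 5, 5 = 17 seats, so the divisor must be adjusted.
With modified divisor 30500: modified quotas Alpha 7.826, Beta 6.113, Gamma 6.167.
Rounding down: Alpha 7, Beta 6, Gamma 6 (total 19).
Beta receives 6.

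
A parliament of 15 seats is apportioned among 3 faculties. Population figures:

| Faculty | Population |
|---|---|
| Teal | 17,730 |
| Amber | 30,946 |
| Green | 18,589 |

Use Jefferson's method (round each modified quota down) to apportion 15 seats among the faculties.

Standard divisor 67265/15 ≈ 4484.333; standard quotas: Teal 3.954, Amber 6.901, Green 4.145.
Rounding down gives 3, 6, 4 = 13 seats, so the divisor must be adjusted.
With modified divisor 4100: modified quotas Teal 4.324, Amber 7.548, Green 4.534.
Rounding down: Teal 4, Amber 7, Green 4 (total 15).

Teal: 4; Amber: 7; Green: 4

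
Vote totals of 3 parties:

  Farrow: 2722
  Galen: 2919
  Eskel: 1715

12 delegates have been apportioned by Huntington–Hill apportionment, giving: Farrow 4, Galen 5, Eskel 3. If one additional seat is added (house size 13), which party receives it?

Farrow

Priority for the next seat is population ÷ (√(s·(s+1))).
Priorities: Farrow 608.658, Galen 532.934, Eskel 495.078.
Highest priority: Farrow.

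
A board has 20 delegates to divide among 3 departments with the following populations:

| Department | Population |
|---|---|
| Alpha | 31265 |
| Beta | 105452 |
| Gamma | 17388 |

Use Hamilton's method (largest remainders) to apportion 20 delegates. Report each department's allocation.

Alpha=4, Beta=14, Gamma=2

Standard divisor: 154105 ÷ 20 ≈ 7705.25.
Standard quotas: Alpha 4.0576, Beta 13.6857, Gamma 2.2566.
Lower quotas: Alpha 4, Beta 13, Gamma 2 (sum 19, leaving 1 seat).
Remainders in descending order: Beta 0.6857, Gamma 0.2566, Alpha 0.0576.
Largest remainder: Beta receives the extra seat.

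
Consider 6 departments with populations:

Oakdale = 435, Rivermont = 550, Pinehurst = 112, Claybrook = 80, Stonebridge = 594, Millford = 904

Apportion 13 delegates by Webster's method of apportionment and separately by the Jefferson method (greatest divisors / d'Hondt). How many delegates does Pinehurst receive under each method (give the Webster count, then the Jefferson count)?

1 and 0

Webster: Oakdale 2, Rivermont 3, Pinehurst 1, Claybrook 0, Stonebridge 3, Millford 4.
Jefferson: Oakdale 2, Rivermont 3, Pinehurst 0, Claybrook 0, Stonebridge 3, Millford 5.
Pinehurst gets 1 under Webster and 0 under Jefferson.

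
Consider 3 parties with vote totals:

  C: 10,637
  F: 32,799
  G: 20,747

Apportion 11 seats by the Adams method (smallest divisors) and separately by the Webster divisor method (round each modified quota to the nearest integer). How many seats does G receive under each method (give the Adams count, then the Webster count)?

4 and 3

Adams: C 2, F 5, G 4.
Webster: C 2, F 6, G 3.
G gets 4 under Adams and 3 under Webster.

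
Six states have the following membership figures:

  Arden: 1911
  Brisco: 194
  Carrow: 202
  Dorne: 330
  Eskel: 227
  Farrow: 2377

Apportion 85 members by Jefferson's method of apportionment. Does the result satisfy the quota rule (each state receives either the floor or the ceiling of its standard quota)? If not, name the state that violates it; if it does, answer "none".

Standard quotas: Arden 30.993, Brisco 3.146, Carrow 3.276, Dorne 5.352, Eskel 3.682, Farrow 38.551.
Jefferson allocation: Arden 32, Brisco 3, Carrow 3, Dorne 5, Eskel 3, Farrow 39.
Arden has quota 30.993 (lower 30, upper 31) but receives 32 — outside the quota interval.

Arden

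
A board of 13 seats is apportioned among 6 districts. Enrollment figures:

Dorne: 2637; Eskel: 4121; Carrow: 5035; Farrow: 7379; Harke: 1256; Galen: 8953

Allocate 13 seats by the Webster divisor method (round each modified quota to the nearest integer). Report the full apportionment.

Dorne: 1; Eskel: 2; Carrow: 2; Farrow: 3; Harke: 1; Galen: 4

Standard divisor 29381/13 ≈ 2260.077; standard quotas: Dorne 1.167, Eskel 1.823, Carrow 2.228, Farrow 3.265, Harke 0.556, Galen 3.961.
Rounding to the nearest integer gives Dorne 1, Eskel 2, Carrow 2, Farrow 3, Harke 1, Galen 4 — total 13, matching the house size, so no adjustment is needed.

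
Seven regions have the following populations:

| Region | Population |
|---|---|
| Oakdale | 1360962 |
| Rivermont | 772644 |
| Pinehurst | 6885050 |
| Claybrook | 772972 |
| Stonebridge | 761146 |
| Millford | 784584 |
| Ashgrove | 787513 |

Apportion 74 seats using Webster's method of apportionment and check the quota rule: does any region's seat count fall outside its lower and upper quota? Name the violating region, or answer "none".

Pinehurst

Standard quotas: Oakdale 8.306, Rivermont 4.716, Pinehurst 42.021, Claybrook 4.718, Stonebridge 4.645, Millford 4.788, Ashgrove 4.806.
Webster allocation: Oakdale 8, Rivermont 5, Pinehurst 41, Claybrook 5, Stonebridge 5, Millford 5, Ashgrove 5.
Pinehurst has quota 42.021 (lower 42, upper 43) but receives 41 — outside the quota interval.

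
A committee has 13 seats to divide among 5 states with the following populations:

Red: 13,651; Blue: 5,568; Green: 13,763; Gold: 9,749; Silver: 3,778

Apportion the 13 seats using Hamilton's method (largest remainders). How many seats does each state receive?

Total 46509; standard divisor 46509/13 ≈ 3577.615.
Standard quotas: Red 3.8157, Blue 1.5563, Green 3.8470, Gold 2.7250, Silver 1.0560.
Lower quotas: Red 3, Blue 1, Green 3, Gold 2, Silver 1 (sum 10, leaving 3 seats).
Remainders in descending order: Green 0.8470, Red 0.8157, Gold 0.7250, Blue 0.5563, Silver 0.0560.
Largest remainders: Green, Red, Gold receive the extra seats.

Red 4, Blue 1, Green 4, Gold 3, Silver 1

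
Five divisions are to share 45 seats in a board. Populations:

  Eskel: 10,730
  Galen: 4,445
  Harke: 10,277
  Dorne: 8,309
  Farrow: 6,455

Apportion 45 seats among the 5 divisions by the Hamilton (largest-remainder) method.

Eskel: 12; Galen: 5; Harke: 12; Dorne: 9; Farrow: 7

The standard divisor is 40216/45 ≈ 893.689.
Standard quotas: Eskel 12.0064, Galen 4.9738, Harke 11.4995, Dorne 9.2974, Farrow 7.2229.
Lower quotas: Eskel 12, Galen 4, Harke 11, Dorne 9, Farrow 7 (sum 43, leaving 2 seats).
Remainders in descending order: Galen 0.9738, Harke 0.4995, Dorne 0.2974, Farrow 0.2229, Eskel 0.0064.
The surplus seats go to Galen, Harke.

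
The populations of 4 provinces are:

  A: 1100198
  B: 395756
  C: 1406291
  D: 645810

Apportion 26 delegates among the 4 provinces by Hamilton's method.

A: 8, B: 3, C: 10, D: 5

The standard divisor is 3548055/26 ≈ 136463.654.
Standard quotas: A 8.0622, B 2.9001, C 10.3052, D 4.7325.
Lower quotas: A 8, B 2, C 10, D 4 (sum 24, leaving 2 seats).
Remainders in descending order: B 0.9001, D 0.7325, C 0.3052, A 0.0622.
The surplus seats go to B, D.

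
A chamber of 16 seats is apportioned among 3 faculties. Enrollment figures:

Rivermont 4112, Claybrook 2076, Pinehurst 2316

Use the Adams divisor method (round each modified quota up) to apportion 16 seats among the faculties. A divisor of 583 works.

Rivermont: 8; Claybrook: 4; Pinehurst: 4

With modified divisor 583: modified quotas Rivermont 7.053, Claybrook 3.561, Pinehurst 3.973.
Rounding up: Rivermont 8, Claybrook 4, Pinehurst 4 (total 16).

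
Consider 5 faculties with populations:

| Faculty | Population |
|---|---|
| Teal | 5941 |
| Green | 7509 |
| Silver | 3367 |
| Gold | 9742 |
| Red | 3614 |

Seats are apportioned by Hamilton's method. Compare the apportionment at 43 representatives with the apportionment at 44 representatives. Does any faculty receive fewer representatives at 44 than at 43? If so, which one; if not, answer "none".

At 43 seats: Teal 8, Green 11, Silver 5, Gold 14, Red 5.
At 44 seats: Teal 9, Green 11, Silver 5, Gold 14, Red 5.
No faculty's allocation decreased.

none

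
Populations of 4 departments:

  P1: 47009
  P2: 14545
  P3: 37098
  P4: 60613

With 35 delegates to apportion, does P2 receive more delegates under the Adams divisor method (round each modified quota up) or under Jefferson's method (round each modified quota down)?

Adams: P1 10, P2 4, P3 8, P4 13.
Jefferson: P1 10, P2 3, P3 8, P4 14.
P2 gets 4 under Adams and 3 under Jefferson.

Adams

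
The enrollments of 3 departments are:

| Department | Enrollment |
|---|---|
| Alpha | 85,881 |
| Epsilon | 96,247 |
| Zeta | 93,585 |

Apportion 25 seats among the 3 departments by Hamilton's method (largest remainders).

Total 275713; standard divisor 275713/25 ≈ 11028.52.
Standard quotas: Alpha 7.7872, Epsilon 8.7271, Zeta 8.4857.
Lower quotas: Alpha 7, Epsilon 8, Zeta 8 (sum 23, leaving 2 seats).
Remainders in descending order: Alpha 0.7872, Epsilon 0.7271, Zeta 0.4857.
Largest remainders: Alpha, Epsilon receive the extra seats.

Alpha: 8, Epsilon: 9, Zeta: 8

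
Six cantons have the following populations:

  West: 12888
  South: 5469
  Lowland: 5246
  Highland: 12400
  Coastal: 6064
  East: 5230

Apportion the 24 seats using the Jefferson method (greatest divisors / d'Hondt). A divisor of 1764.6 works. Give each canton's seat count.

West=7, South=3, Lowland=2, Highland=7, Coastal=3, East=2

With modified divisor 1764.6: modified quotas West 7.304, South 3.099, Lowland 2.973, Highland 7.027, Coastal 3.436, East 2.964.
Rounding down: West 7, South 3, Lowland 2, Highland 7, Coastal 3, East 2 (total 24).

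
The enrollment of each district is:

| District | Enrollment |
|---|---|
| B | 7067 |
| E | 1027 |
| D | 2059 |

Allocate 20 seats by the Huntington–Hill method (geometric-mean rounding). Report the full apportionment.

B 14; E 2; D 4

With divisor 506: modified quotas B 13.966, E 2.030, D 4.069.
Geometric-mean thresholds: B √(13·14)=13.491, E √(2·3)=2.449, D √(4·5)=4.472.
Each quota rounded against its threshold gives B 14, E 2, D 4 (total 20).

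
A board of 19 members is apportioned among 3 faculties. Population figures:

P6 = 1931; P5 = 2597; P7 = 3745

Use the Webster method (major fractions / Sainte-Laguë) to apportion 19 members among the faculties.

Standard divisor 8273/19 ≈ 435.421; standard quotas: P6 4.435, P5 5.964, P7 8.601.
Rounding to the nearest integer gives P6 4, P5 6, P7 9 — total 19, matching the house size, so no adjustment is needed.

P6 4; P5 6; P7 9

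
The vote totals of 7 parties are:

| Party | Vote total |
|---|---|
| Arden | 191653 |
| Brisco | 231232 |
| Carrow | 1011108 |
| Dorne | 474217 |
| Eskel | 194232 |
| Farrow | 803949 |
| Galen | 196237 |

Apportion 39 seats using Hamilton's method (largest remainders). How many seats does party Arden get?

Standard divisor: 3102628 ÷ 39 ≈ 79554.564.
Standard quotas: Arden 2.4091, Brisco 2.9066, Carrow 12.7096, Dorne 5.9609, Eskel 2.4415, Farrow 10.1056, Galen 2.4667.
Lower quotas: Arden 2, Brisco 2, Carrow 12, Dorne 5, Eskel 2, Farrow 10, Galen 2 (sum 35, leaving 4 seats).
Remainders in descending order: Dorne 0.9609, Brisco 0.9066, Carrow 0.7096, Galen 0.4667, Eskel 0.4415, Arden 0.4091, Farrow 0.1056.
Largest remainders: Dorne, Brisco, Carrow, Galen receive the extra seats.
Arden receives 2.

2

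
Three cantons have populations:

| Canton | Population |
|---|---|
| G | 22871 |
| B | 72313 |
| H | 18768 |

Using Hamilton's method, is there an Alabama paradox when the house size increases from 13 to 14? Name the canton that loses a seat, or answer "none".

At 13 seats: G 3, B 8, H 2.
At 14 seats: G 3, B 9, H 2.
No canton's allocation decreased.

none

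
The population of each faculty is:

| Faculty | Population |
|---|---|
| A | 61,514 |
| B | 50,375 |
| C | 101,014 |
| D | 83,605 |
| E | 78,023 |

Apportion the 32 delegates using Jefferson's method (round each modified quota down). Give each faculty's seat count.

A: 5; B: 4; C: 9; D: 7; E: 7

Standard divisor 374531/32 ≈ 11704.094; standard quotas: A 5.256, B 4.304, C 8.631, D 7.143, E 6.666.
Rounding down gives 5, 4, 8, 7, 6 = 30 seats, so the divisor must be adjusted.
With modified divisor 10800: modified quotas A 5.696, B 4.664, C 9.353, D 7.741, E 7.224.
Rounding down: A 5, B 4, C 9, D 7, E 7 (total 32).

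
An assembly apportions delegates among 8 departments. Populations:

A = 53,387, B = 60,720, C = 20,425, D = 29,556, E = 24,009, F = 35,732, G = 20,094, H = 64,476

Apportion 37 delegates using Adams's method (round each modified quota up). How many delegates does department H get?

7

Standard divisor 308399/37 ≈ 8335.108; standard quotas: A 6.405, B 7.285, C 2.450, D 3.546, E 2.880, F 4.287, G 2.411, H 7.735.
Rounding up gives 7, 8, 3, 4, 3, 5, 3, 8 = 41 seats, so the divisor must be adjusted.
With modified divisor 9500: modified quotas A 5.620, B 6.392, C 2.150, D 3.111, E 2.527, F 3.761, G 2.115, H 6.787.
Rounding up: A 6, B 7, C 3, D 4, E 3, F 4, G 3, H 7 (total 37).
H receives 7.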